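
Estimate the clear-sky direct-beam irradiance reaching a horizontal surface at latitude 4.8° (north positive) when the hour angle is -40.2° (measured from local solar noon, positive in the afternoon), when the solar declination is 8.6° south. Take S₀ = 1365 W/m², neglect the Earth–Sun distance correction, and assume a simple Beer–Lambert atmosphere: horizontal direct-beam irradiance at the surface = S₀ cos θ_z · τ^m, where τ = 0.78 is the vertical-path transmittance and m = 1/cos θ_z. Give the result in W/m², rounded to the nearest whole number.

722 W/m²

With φ = 4.8°, δ = -8.6°, H = -40.20°: sin φ sin δ = -0.0125, cos φ cos δ cos H = 0.7526, so cos θ_z = 0.7401.
Air mass m = 1/cos θ_z = 1/0.7401 = 1.351; τ^m = 0.78^1.351 = 0.7149.
Surface direct beam = 1365 × 0.7401 × 0.7149 = 722.22 W/m².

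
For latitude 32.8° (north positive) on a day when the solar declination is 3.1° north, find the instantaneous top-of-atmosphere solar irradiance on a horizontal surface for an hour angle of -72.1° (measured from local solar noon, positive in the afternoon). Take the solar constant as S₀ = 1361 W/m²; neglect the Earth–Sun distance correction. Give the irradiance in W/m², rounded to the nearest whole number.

391 W/m²

With φ = 32.8°, δ = 3.1°, H = -72.10°: sin φ sin δ = 0.0293, cos φ cos δ cos H = 0.2580, so cos θ_z = 0.2873.
Top-of-atmosphere irradiance = S₀ cos θ_z = 1361 × 0.2873 = 391.02 W/m².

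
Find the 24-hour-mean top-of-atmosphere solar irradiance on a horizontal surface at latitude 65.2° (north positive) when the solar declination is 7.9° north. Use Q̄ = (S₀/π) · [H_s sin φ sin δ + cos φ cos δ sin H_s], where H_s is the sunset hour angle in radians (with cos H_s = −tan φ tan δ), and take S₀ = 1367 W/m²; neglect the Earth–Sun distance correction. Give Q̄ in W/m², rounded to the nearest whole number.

The sunset hour angle satisfies cos H_s = −tan φ tan δ = -0.3003, giving H_s = 107.48°. In radians, H_s = 1.8759.
H_s sin φ sin δ = 1.8759 × 0.9078 × 0.1374 = 0.2340.
cos φ cos δ sin H_s = 0.4195 × 0.9905 × 0.9538 = 0.3963.
Q̄ = (1367/π) × (0.2340 + 0.3963) = 435.13 × 0.6303 = 274.26 W/m².

274 W/m²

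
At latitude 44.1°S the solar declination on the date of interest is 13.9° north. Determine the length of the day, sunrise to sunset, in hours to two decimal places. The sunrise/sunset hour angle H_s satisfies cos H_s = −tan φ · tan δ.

10.15 hours

−tan φ tan δ = −(-0.9691)(0.2475) = 0.2399; H_s = arccos(0.2399) = 76.12°.
Day length = 2 H_s / 15° h⁻¹ = 152.24° / 15 = 10.149 h.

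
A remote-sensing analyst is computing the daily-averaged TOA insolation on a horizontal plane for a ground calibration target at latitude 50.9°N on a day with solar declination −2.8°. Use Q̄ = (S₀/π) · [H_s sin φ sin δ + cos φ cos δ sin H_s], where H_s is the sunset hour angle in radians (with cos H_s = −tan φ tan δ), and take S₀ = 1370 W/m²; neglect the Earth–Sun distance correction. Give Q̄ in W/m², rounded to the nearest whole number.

249 W/m²

−tan φ tan δ = −(1.2305)(-0.0489) = 0.0602; H_s = arccos(0.0602) = 86.55°. In radians, H_s = 1.5106.
H_s sin φ sin δ = 1.5106 × 0.7760 × -0.0488 = -0.0572.
cos φ cos δ sin H_s = 0.6307 × 0.9988 × 0.9982 = 0.6288.
Q̄ = (1370/π) × (-0.0572 + 0.6288) = 436.08 × 0.5716 = 249.26 W/m².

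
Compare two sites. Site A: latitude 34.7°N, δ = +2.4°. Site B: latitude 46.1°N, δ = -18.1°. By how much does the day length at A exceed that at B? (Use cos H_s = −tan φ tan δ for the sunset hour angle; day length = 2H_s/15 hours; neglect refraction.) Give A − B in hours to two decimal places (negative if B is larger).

+2.87 h

A: H_s = arccos(−tan 34.7° · tan 2.4°) = 91.66°, so 2H_s/15 = 12.2213 h.
B: H_s = arccos(−tan 46.1° · tan -18.1°) = 70.14°, so 2H_s/15 = 9.3520 h.
A − B = 12.2213 − 9.3520 = 2.8693 h.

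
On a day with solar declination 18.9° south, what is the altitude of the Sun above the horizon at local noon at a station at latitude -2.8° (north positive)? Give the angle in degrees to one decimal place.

73.9°

At local solar noon the hour angle is zero, so the elevation is 90° − |φ − δ| = 90° − |-2.8° − (-18.9°)| = 90° − 16.1° = 73.9°.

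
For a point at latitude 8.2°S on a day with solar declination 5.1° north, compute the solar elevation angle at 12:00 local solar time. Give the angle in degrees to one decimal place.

Hour angle H = 15° × (12 − 12) = 0.00°.
With φ = -8.2°, δ = 5.1°, H = 0.00°: sin φ sin δ = -0.0127, cos φ cos δ cos H = 0.9859, so cos θ_z = 0.9732.
θ_z = arccos(0.9732) = 13.29°, so the elevation is 90° − 13.29° = 76.71°.

76.7°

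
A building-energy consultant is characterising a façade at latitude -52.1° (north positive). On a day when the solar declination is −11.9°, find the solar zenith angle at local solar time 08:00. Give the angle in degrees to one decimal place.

62.4°

Hour angle H = 15° × (8 − 12) = -60.00°.
cos θ_z = sin φ sin δ + cos φ cos δ cos H = (-0.7891)(-0.2062) + (0.6143)(0.9785)(0.5000) = 0.4633.
θ_z = arccos(0.4633) = 62.40°.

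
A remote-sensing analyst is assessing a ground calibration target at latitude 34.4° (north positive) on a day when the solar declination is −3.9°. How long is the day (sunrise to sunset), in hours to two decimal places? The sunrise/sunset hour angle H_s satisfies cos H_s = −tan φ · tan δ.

11.64 hours

−tan φ tan δ = −(0.6847)(-0.0682) = 0.0467; H_s = arccos(0.0467) = 87.32°.
Day length = 2 H_s / 15° h⁻¹ = 174.64° / 15 = 11.643 h.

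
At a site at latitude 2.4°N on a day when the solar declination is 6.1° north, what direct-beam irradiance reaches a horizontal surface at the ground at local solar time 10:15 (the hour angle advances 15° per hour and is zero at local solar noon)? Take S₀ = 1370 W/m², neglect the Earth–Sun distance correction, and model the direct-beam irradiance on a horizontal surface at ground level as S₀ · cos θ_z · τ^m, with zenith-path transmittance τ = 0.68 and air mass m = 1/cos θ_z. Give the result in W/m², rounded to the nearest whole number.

Hour angle H = 15° × (10.25 − 12) = -26.25°.
cos θ_z = sin φ sin δ + cos φ cos δ cos H = (0.0419)(0.1063) + (0.9991)(0.9943)(0.8969) = 0.8954.
Air mass m = 1/cos θ_z = 1/0.8954 = 1.117; τ^m = 0.68^1.117 = 0.6500.
Surface direct beam = 1370 × 0.8954 × 0.6500 = 797.35 W/m².

797 W/m²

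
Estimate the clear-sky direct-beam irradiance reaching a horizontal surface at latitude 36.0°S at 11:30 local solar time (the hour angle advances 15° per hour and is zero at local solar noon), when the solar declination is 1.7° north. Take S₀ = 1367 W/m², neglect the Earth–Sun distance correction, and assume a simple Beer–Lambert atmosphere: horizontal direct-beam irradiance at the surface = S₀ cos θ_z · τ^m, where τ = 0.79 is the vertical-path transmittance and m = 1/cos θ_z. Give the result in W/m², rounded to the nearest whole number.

794 W/m²

Hour angle H = 15° × (11.5 − 12) = -7.50°.
cos θ_z = sin φ sin δ + cos φ cos δ cos H = (-0.5878)(0.0297) + (0.8090)(0.9996)(0.9914) = 0.7843.
Air mass m = 1/cos θ_z = 1/0.7843 = 1.275; τ^m = 0.79^1.275 = 0.7404.
Surface direct beam = 1367 × 0.7843 × 0.7404 = 793.81 W/m².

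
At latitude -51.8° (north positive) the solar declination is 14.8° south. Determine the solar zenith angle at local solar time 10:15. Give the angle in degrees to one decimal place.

Hour angle H = 15° × (10.25 − 12) = -26.25°.
cos θ_z = sin(-51.8°) sin(-14.8°) + cos(-51.8°) cos(-14.8°) cos(-26.25°) = 0.2007 + 0.5362 = 0.7369.
θ_z = arccos(0.7369) = 42.53°.

42.5°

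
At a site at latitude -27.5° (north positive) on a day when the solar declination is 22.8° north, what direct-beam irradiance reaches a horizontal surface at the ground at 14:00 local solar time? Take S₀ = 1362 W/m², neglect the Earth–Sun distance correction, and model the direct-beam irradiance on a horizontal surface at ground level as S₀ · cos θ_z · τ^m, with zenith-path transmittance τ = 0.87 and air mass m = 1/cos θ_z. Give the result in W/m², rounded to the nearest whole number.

554 W/m²

Hour angle H = 15° × (14 − 12) = 30.00°.
With φ = -27.5°, δ = 22.8°, H = 30.00°: sin φ sin δ = -0.1789, cos φ cos δ cos H = 0.7082, so cos θ_z = 0.5293.
Air mass m = 1/cos θ_z = 1/0.5293 = 1.889; τ^m = 0.87^1.889 = 0.7687.
Surface direct beam = 1362 × 0.5293 × 0.7687 = 554.16 W/m².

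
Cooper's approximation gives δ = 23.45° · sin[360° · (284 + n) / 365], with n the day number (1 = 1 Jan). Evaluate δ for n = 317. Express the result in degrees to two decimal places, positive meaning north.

-18.67°

360 × (284 + 317) / 365 = 592.767°; sin(592.767°) = -0.7962.
δ = 23.45 × -0.7962 = -18.671° ≈ -18.67°.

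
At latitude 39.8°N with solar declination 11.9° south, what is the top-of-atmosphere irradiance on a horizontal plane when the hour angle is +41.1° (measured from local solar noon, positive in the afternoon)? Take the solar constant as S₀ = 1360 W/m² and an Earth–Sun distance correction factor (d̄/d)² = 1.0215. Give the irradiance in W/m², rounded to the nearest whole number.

604 W/m²

cos θ_z = sin φ sin δ + cos φ cos δ cos H = (0.6401)(-0.2062) + (0.7683)(0.9785)(0.7536) = 0.4346.
Top-of-atmosphere irradiance = S₀ (d̄/d)² cos θ_z = 1360 × 1.0215 × 0.4346 = 603.76 W/m².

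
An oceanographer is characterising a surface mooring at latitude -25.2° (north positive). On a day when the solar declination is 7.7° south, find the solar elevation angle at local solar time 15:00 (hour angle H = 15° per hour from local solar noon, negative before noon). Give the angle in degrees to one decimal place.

Hour angle H = 15° × (15 − 12) = 45.00°.
With φ = -25.2°, δ = -7.7°, H = 45.00°: sin φ sin δ = 0.0570, cos φ cos δ cos H = 0.6340, so cos θ_z = 0.6910.
θ_z = arccos(0.6910) = 46.29°, so the elevation is 90° − 46.29° = 43.71°.

43.7°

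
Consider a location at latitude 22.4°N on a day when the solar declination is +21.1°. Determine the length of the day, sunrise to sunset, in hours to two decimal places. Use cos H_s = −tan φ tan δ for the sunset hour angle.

13.22 hours

cos H_s = −tan(22.4°) · tan(21.1°) = -0.1590, so H_s = arccos(-0.1590) = 99.15°.
Day length = 2 H_s / 15° h⁻¹ = 198.30° / 15 = 13.220 h.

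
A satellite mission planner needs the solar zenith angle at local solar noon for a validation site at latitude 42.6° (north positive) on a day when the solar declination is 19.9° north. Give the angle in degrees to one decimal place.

At local solar noon the hour angle is zero, so the zenith angle is |φ − δ| = |42.6° − (19.9°)| = 22.7°.

22.7°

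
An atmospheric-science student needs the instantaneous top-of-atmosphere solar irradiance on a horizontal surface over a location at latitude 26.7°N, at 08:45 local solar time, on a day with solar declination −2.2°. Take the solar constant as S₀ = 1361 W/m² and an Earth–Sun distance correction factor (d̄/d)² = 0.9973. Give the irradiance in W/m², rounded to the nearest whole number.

Hour angle H = 15° × (8.75 − 12) = -48.75°.
With φ = 26.7°, δ = -2.2°, H = -48.75°: sin φ sin δ = -0.0172, cos φ cos δ cos H = 0.5886, so cos θ_z = 0.5714.
Top-of-atmosphere irradiance = S₀ (d̄/d)² cos θ_z = 1361 × 0.9973 × 0.5714 = 775.58 W/m².

776 W/m²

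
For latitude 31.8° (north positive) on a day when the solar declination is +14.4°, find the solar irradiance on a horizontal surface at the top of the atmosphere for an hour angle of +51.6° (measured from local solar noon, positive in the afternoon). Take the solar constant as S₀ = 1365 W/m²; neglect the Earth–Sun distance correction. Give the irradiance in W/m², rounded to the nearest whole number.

877 W/m²

With φ = 31.8°, δ = 14.4°, H = 51.60°: sin φ sin δ = 0.1310, cos φ cos δ cos H = 0.5113, so cos θ_z = 0.6423.
Top-of-atmosphere irradiance = S₀ cos θ_z = 1365 × 0.6423 = 876.74 W/m².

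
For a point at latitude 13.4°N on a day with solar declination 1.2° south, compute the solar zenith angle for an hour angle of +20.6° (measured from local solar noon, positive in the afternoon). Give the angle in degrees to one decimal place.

With φ = 13.4°, δ = -1.2°, H = 20.60°: sin φ sin δ = -0.0049, cos φ cos δ cos H = 0.9104, so cos θ_z = 0.9055.
θ_z = arccos(0.9055) = 25.11°.

25.1°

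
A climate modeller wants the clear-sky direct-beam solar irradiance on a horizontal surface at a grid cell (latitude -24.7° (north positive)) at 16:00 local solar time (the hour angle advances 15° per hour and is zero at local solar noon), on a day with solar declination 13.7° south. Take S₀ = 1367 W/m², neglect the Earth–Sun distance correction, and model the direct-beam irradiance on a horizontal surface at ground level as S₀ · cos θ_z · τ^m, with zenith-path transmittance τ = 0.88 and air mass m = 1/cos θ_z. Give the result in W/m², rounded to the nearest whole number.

583 W/m²

Hour angle H = 15° × (16 − 12) = 60.00°.
cos θ_z = sin(-24.7°) sin(-13.7°) + cos(-24.7°) cos(-13.7°) cos(60.00°) = 0.0990 + 0.4413 = 0.5403.
Air mass m = 1/cos θ_z = 1/0.5403 = 1.851; τ^m = 0.88^1.851 = 0.7893.
Surface direct beam = 1367 × 0.5403 × 0.7893 = 582.97 W/m².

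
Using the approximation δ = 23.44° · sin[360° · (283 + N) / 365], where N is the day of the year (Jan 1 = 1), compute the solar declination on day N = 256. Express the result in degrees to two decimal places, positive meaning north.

+3.42°

360 × (283 + 256) / 365 = 531.616°; sin(531.616°) = 0.1458.
δ = 23.44 × 0.1458 = 3.418° ≈ +3.42°.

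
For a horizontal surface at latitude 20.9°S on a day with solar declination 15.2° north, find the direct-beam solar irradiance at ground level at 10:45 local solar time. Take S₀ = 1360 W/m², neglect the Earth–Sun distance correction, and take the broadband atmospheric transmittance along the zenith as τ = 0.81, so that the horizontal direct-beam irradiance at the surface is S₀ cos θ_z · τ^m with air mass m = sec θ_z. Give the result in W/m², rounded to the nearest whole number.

Hour angle H = 15° × (10.75 − 12) = -18.75°.
cos θ_z = sin(-20.9°) sin(15.2°) + cos(-20.9°) cos(15.2°) cos(-18.75°) = -0.0935 + 0.8537 = 0.7602.
Air mass m = 1/cos θ_z = 1/0.7602 = 1.315; τ^m = 0.81^1.315 = 0.7580.
Surface direct beam = 1360 × 0.7602 × 0.7580 = 783.67 W/m².

784 W/m²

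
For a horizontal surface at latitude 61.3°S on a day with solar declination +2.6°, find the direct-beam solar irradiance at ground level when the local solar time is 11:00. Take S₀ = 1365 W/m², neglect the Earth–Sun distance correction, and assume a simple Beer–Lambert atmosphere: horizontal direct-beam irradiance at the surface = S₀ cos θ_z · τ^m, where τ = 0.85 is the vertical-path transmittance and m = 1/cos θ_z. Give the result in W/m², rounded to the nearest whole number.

394 W/m²

Hour angle H = 15° × (11 − 12) = -15.00°.
With φ = -61.3°, δ = 2.6°, H = -15.00°: sin φ sin δ = -0.0398, cos φ cos δ cos H = 0.4634, so cos θ_z = 0.4236.
Air mass m = 1/cos θ_z = 1/0.4236 = 2.361; τ^m = 0.85^2.361 = 0.6813.
Surface direct beam = 1365 × 0.4236 × 0.6813 = 393.94 W/m².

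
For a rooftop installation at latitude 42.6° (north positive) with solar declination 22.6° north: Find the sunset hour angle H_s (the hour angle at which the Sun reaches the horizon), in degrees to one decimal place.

112.5°

The sunset hour angle satisfies cos H_s = −tan φ tan δ = -0.3828, giving H_s = 112.51°.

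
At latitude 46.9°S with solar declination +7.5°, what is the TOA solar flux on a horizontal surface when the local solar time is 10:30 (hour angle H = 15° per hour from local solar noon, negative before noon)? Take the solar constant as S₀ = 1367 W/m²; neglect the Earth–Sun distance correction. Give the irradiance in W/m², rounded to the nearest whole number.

Hour angle H = 15° × (10.5 − 12) = -22.50°.
With φ = -46.9°, δ = 7.5°, H = -22.50°: sin φ sin δ = -0.0953, cos φ cos δ cos H = 0.6259, so cos θ_z = 0.5306.
Top-of-atmosphere irradiance = S₀ cos θ_z = 1367 × 0.5306 = 725.33 W/m².

725 W/m²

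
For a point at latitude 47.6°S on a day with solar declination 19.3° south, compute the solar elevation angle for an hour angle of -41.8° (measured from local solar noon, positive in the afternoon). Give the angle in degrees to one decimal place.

cos θ_z = sin(-47.6°) sin(-19.3°) + cos(-47.6°) cos(-19.3°) cos(-41.80°) = 0.2441 + 0.4744 = 0.7185.
θ_z = arccos(0.7185) = 44.07°, so the elevation is 90° − 44.07° = 45.93°.

45.9°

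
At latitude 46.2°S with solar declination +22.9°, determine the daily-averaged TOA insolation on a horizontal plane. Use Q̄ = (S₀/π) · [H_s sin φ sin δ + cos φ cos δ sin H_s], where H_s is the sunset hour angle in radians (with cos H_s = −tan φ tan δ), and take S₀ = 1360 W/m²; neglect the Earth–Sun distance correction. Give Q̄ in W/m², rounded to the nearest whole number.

The sunset hour angle satisfies cos H_s = −tan φ tan δ = 0.4405, giving H_s = 63.86°. In radians, H_s = 1.1146.
H_s sin φ sin δ = 1.1146 × -0.7218 × 0.3891 = -0.3130.
cos φ cos δ sin H_s = 0.6921 × 0.9212 × 0.8977 = 0.5723.
Q̄ = (1360/π) × (-0.3130 + 0.5723) = 432.90 × 0.2593 = 112.25 W/m².

112 W/m²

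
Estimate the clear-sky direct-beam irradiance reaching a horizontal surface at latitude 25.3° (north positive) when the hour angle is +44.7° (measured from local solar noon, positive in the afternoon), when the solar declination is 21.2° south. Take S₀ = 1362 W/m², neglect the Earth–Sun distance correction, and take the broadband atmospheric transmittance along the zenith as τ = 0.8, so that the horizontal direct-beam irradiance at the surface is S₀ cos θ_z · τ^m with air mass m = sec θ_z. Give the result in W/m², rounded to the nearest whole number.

cos θ_z = sin φ sin δ + cos φ cos δ cos H = (0.4274)(-0.3616) + (0.9041)(0.9323)(0.7108) = 0.4446.
Air mass m = 1/cos θ_z = 1/0.4446 = 2.249; τ^m = 0.8^2.249 = 0.6054.
Surface direct beam = 1362 × 0.4446 × 0.6054 = 366.60 W/m².

367 W/m²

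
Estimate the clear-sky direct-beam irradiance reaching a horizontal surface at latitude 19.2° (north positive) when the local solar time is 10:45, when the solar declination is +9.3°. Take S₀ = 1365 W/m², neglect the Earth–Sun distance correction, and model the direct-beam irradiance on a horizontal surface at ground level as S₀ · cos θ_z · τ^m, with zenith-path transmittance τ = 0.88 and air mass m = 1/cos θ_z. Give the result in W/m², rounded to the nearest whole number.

1114 W/m²

Hour angle H = 15° × (10.75 − 12) = -18.75°.
cos θ_z = sin(19.2°) sin(9.3°) + cos(19.2°) cos(9.3°) cos(-18.75°) = 0.0531 + 0.8825 = 0.9356.
Air mass m = 1/cos θ_z = 1/0.9356 = 1.069; τ^m = 0.88^1.069 = 0.8723.
Surface direct beam = 1365 × 0.9356 × 0.8723 = 1114.01 W/m².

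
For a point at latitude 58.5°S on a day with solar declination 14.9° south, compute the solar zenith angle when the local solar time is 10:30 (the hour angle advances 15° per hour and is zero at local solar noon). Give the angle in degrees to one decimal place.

46.7°

Hour angle H = 15° × (10.5 − 12) = -22.50°.
cos θ_z = sin(-58.5°) sin(-14.9°) + cos(-58.5°) cos(-14.9°) cos(-22.50°) = 0.2192 + 0.4665 = 0.6857.
θ_z = arccos(0.6857) = 46.71°.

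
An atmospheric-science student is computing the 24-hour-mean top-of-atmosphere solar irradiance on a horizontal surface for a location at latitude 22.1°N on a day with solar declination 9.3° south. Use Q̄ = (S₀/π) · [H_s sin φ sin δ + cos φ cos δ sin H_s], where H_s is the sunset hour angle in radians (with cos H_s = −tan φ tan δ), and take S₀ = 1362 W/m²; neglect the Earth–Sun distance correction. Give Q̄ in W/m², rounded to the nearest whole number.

356 W/m²

cos H_s = −tan(22.1°) · tan(-9.3°) = 0.0665, so H_s = arccos(0.0665) = 86.19°. In radians, H_s = 1.5043.
H_s sin φ sin δ = 1.5043 × 0.3762 × -0.1616 = -0.0915.
cos φ cos δ sin H_s = 0.9265 × 0.9869 × 0.9978 = 0.9124.
Q̄ = (1362/π) × (-0.0915 + 0.9124) = 433.54 × 0.8209 = 355.89 W/m².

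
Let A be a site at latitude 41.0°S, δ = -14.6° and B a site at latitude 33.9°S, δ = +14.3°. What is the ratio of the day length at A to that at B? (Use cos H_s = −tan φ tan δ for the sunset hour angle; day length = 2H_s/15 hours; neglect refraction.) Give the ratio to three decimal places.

1.286

A: H_s = arccos(−tan -41.0° · tan -14.6°) = 103.09°, so 2H_s/15 = 13.7453 h.
B: H_s = arccos(−tan -33.9° · tan 14.3°) = 80.14°, so 2H_s/15 = 10.6853 h.
Ratio A/B = 13.7453 / 10.6853 = 1.2864.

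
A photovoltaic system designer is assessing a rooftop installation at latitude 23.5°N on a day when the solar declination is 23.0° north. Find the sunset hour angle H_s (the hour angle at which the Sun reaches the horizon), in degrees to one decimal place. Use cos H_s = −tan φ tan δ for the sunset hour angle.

cos H_s = −tan(23.5°) · tan(23.0°) = -0.1846, so H_s = arccos(-0.1846) = 100.64°.

100.6°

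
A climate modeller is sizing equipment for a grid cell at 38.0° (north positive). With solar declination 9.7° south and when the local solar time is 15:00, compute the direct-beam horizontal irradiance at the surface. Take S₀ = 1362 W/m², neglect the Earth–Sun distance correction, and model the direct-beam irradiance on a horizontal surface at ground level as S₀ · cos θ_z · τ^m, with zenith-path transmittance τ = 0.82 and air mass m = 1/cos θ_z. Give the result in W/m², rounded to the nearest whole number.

Hour angle H = 15° × (15 − 12) = 45.00°.
cos θ_z = sin(38.0°) sin(-9.7°) + cos(38.0°) cos(-9.7°) cos(45.00°) = -0.1037 + 0.5492 = 0.4455.
Air mass m = 1/cos θ_z = 1/0.4455 = 2.245; τ^m = 0.82^2.245 = 0.6405.
Surface direct beam = 1362 × 0.4455 × 0.6405 = 388.64 W/m².

389 W/m²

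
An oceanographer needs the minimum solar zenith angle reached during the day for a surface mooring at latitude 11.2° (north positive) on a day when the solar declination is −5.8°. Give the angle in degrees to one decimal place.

At local solar noon the hour angle is zero, so the zenith angle is |φ − δ| = |11.2° − (-5.8°)| = 17.0°.

17.0°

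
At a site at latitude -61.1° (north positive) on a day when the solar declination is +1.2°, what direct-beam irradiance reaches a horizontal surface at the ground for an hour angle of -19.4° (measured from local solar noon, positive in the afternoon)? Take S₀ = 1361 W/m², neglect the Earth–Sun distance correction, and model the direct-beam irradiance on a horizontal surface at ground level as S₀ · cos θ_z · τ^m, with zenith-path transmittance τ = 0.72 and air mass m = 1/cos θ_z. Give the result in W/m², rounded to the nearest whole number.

281 W/m²

With φ = -61.1°, δ = 1.2°, H = -19.40°: sin φ sin δ = -0.0183, cos φ cos δ cos H = 0.4557, so cos θ_z = 0.4374.
Air mass m = 1/cos θ_z = 1/0.4374 = 2.286; τ^m = 0.72^2.286 = 0.4719.
Surface direct beam = 1361 × 0.4374 × 0.4719 = 280.92 W/m².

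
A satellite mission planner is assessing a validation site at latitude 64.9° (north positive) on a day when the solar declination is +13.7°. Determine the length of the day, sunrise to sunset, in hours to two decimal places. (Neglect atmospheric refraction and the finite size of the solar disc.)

The sunset hour angle satisfies cos H_s = −tan φ tan δ = -0.5204, giving H_s = 121.36°.
Day length = 2 H_s / 15° h⁻¹ = 242.72° / 15 = 16.181 h.

16.18 hours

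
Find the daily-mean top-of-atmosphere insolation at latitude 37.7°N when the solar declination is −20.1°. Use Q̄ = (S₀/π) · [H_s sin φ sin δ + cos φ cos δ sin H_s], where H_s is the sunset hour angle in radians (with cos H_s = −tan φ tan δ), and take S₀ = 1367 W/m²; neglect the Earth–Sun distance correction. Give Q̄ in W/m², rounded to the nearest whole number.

cos H_s = −tan(37.7°) · tan(-20.1°) = 0.2828, so H_s = arccos(0.2828) = 73.57°. In radians, H_s = 1.2840.
H_s sin φ sin δ = 1.2840 × 0.6115 × -0.3437 = -0.2699.
cos φ cos δ sin H_s = 0.7912 × 0.9391 × 0.9592 = 0.7127.
Q̄ = (1367/π) × (-0.2699 + 0.7127) = 435.13 × 0.4428 = 192.68 W/m².

193 W/m²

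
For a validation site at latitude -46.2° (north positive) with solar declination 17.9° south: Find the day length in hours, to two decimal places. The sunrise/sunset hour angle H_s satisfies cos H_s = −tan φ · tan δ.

cos H_s = −tan(-46.2°) · tan(-17.9°) = -0.3368, so H_s = arccos(-0.3368) = 109.68°.
Day length = 2 H_s / 15° h⁻¹ = 219.36° / 15 = 14.624 h.

14.62 hours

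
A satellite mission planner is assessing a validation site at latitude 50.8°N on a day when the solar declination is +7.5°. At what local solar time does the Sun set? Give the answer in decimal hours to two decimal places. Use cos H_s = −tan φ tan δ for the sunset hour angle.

The sunset hour angle satisfies cos H_s = −tan φ tan δ = -0.1614, giving H_s = 99.29°.
Sunset is at 12 + H_s/15 = 12 + 6.619 = 18.619 h local solar time.

18.62 h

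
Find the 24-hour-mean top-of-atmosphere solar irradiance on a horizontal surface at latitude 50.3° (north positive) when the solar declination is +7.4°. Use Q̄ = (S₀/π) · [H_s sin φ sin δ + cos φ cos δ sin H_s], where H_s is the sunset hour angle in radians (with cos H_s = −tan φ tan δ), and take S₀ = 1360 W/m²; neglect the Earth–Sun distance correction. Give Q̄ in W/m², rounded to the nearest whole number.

345 W/m²

The sunset hour angle satisfies cos H_s = −tan φ tan δ = -0.1564, giving H_s = 99.00°. In radians, H_s = 1.7279.
H_s sin φ sin δ = 1.7279 × 0.7694 × 0.1288 = 0.1712.
cos φ cos δ sin H_s = 0.6388 × 0.9917 × 0.9877 = 0.6257.
Q̄ = (1360/π) × (0.1712 + 0.6257) = 432.90 × 0.7969 = 344.98 W/m².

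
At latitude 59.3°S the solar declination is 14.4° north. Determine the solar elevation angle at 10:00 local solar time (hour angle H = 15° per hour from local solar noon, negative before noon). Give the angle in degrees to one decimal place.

12.4°

Hour angle H = 15° × (10 − 12) = -30.00°.
With φ = -59.3°, δ = 14.4°, H = -30.00°: sin φ sin δ = -0.2138, cos φ cos δ cos H = 0.4283, so cos θ_z = 0.2145.
θ_z = arccos(0.2145) = 77.61°, so the elevation is 90° − 77.61° = 12.39°.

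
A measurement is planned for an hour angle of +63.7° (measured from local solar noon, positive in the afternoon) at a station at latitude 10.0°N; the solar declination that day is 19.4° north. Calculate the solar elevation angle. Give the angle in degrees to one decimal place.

cos θ_z = sin(10.0°) sin(19.4°) + cos(10.0°) cos(19.4°) cos(63.70°) = 0.0577 + 0.4116 = 0.4693.
θ_z = arccos(0.4693) = 62.01°, so the elevation is 90° − 62.01° = 27.99°.

28.0°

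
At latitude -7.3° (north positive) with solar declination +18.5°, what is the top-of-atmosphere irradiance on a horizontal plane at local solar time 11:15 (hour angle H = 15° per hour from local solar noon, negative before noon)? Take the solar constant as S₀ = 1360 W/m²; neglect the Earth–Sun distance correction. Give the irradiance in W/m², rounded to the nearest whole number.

Hour angle H = 15° × (11.25 − 12) = -11.25°.
cos θ_z = sin(-7.3°) sin(18.5°) + cos(-7.3°) cos(18.5°) cos(-11.25°) = -0.0403 + 0.9226 = 0.8823.
Top-of-atmosphere irradiance = S₀ cos θ_z = 1360 × 0.8823 = 1199.93 W/m².

1200 W/m²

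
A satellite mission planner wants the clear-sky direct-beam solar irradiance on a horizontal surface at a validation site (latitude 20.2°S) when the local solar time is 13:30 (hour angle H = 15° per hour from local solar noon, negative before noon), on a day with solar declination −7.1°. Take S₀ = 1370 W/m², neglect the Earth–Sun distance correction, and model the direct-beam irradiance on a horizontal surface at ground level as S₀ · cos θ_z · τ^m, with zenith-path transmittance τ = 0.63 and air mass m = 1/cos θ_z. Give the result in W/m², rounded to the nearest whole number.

742 W/m²

Hour angle H = 15° × (13.5 − 12) = 22.50°.
With φ = -20.2°, δ = -7.1°, H = 22.50°: sin φ sin δ = 0.0427, cos φ cos δ cos H = 0.8604, so cos θ_z = 0.9031.
Air mass m = 1/cos θ_z = 1/0.9031 = 1.107; τ^m = 0.63^1.107 = 0.5996.
Surface direct beam = 1370 × 0.9031 × 0.5996 = 741.85 W/m².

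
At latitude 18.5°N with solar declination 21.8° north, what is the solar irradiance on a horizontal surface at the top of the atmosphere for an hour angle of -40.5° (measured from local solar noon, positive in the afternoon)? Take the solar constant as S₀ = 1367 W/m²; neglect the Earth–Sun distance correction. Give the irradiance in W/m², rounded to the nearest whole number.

With φ = 18.5°, δ = 21.8°, H = -40.50°: sin φ sin δ = 0.1178, cos φ cos δ cos H = 0.6695, so cos θ_z = 0.7873.
Top-of-atmosphere irradiance = S₀ cos θ_z = 1367 × 0.7873 = 1076.24 W/m².

1076 W/m²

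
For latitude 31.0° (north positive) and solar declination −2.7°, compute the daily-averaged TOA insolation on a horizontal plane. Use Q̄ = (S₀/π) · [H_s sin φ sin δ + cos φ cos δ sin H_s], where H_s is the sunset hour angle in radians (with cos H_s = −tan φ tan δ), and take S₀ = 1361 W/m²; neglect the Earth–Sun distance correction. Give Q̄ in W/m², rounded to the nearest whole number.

The sunset hour angle satisfies cos H_s = −tan φ tan δ = 0.0283, giving H_s = 88.38°. In radians, H_s = 1.5425.
H_s sin φ sin δ = 1.5425 × 0.5150 × -0.0471 = -0.0374.
cos φ cos δ sin H_s = 0.8572 × 0.9989 × 0.9996 = 0.8559.
Q̄ = (1361/π) × (-0.0374 + 0.8559) = 433.22 × 0.8185 = 354.59 W/m².

355 W/m²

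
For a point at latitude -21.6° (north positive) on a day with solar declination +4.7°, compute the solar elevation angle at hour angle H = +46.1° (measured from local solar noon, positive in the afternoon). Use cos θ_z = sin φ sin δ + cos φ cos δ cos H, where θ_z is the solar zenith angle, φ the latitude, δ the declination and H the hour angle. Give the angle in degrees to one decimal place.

With φ = -21.6°, δ = 4.7°, H = 46.10°: sin φ sin δ = -0.0302, cos φ cos δ cos H = 0.6425, so cos θ_z = 0.6123.
θ_z = arccos(0.6123) = 52.24°, so the elevation is 90° − 52.24° = 37.76°.

37.8°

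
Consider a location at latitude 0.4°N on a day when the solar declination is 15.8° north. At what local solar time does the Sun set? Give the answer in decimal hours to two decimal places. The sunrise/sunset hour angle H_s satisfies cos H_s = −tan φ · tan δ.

18.01 h

cos H_s = −tan(0.4°) · tan(15.8°) = -0.0020, so H_s = arccos(-0.0020) = 90.11°.
Sunset is at 12 + H_s/15 = 12 + 6.007 = 18.007 h local solar time.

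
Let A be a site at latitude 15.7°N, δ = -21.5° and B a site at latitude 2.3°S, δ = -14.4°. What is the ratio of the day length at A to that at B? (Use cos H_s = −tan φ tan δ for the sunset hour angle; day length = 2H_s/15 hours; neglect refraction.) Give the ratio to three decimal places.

A: H_s = arccos(−tan 15.7° · tan -21.5°) = 83.64°, so 2H_s/15 = 11.1520 h.
B: H_s = arccos(−tan -2.3° · tan -14.4°) = 90.59°, so 2H_s/15 = 12.0787 h.
Ratio A/B = 11.1520 / 12.0787 = 0.9233.

0.923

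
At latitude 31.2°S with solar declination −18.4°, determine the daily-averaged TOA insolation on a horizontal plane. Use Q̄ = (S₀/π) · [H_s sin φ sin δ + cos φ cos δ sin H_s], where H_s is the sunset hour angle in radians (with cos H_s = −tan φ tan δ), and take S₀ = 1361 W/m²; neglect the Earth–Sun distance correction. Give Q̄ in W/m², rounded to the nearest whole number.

−tan φ tan δ = −(-0.6056)(-0.3327) = -0.2015; H_s = arccos(-0.2015) = 101.62°. In radians, H_s = 1.7736.
H_s sin φ sin δ = 1.7736 × -0.5180 × -0.3156 = 0.2899.
cos φ cos δ sin H_s = 0.8554 × 0.9489 × 0.9795 = 0.7950.
Q̄ = (1361/π) × (0.2899 + 0.7950) = 433.22 × 1.0849 = 470.00 W/m².

470 W/m²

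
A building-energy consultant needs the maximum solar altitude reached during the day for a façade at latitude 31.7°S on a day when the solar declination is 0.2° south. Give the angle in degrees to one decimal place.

At local solar noon the hour angle is zero, so the elevation is 90° − |φ − δ| = 90° − |-31.7° − (-0.2°)| = 90° − 31.5° = 58.5°.

58.5°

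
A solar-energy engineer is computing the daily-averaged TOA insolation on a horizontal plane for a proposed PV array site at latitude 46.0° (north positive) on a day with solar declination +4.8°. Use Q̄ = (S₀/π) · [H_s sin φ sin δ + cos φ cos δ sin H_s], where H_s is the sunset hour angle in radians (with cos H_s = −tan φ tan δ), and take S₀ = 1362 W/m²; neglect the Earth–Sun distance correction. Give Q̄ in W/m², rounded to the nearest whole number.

The sunset hour angle satisfies cos H_s = −tan φ tan δ = -0.0870, giving H_s = 94.99°. In radians, H_s = 1.6579.
H_s sin φ sin δ = 1.6579 × 0.7193 × 0.0837 = 0.0998.
cos φ cos δ sin H_s = 0.6947 × 0.9965 × 0.9962 = 0.6896.
Q̄ = (1362/π) × (0.0998 + 0.6896) = 433.54 × 0.7894 = 342.24 W/m².

342 W/m²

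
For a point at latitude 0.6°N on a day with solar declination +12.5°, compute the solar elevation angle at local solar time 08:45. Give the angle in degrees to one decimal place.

Hour angle H = 15° × (8.75 − 12) = -48.75°.
cos θ_z = sin φ sin δ + cos φ cos δ cos H = (0.0105)(0.2164) + (0.9999)(0.9763)(0.6593) = 0.6459.
θ_z = arccos(0.6459) = 49.77°, so the elevation is 90° − 49.77° = 40.23°.

40.2°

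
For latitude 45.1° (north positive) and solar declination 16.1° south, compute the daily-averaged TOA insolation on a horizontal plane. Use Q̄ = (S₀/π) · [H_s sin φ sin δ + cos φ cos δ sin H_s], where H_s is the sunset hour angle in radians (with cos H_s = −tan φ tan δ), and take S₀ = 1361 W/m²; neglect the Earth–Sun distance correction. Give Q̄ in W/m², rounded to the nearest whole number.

cos H_s = −tan(45.1°) · tan(-16.1°) = 0.2896, so H_s = arccos(0.2896) = 73.17°. In radians, H_s = 1.2771.
H_s sin φ sin δ = 1.2771 × 0.7083 × -0.2773 = -0.2508.
cos φ cos δ sin H_s = 0.7059 × 0.9608 × 0.9572 = 0.6492.
Q̄ = (1361/π) × (-0.2508 + 0.6492) = 433.22 × 0.3984 = 172.59 W/m².

173 W/m²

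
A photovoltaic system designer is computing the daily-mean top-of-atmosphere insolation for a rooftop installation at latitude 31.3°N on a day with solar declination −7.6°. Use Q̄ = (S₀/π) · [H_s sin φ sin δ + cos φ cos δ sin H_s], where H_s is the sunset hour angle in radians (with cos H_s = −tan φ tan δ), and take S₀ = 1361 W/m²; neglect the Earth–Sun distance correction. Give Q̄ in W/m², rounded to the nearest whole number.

−tan φ tan δ = −(0.6080)(-0.1334) = 0.0811; H_s = arccos(0.0811) = 85.35°. In radians, H_s = 1.4896.
H_s sin φ sin δ = 1.4896 × 0.5195 × -0.1323 = -0.1024.
cos φ cos δ sin H_s = 0.8545 × 0.9912 × 0.9967 = 0.8442.
Q̄ = (1361/π) × (-0.1024 + 0.8442) = 433.22 × 0.7418 = 321.36 W/m².

321 W/m²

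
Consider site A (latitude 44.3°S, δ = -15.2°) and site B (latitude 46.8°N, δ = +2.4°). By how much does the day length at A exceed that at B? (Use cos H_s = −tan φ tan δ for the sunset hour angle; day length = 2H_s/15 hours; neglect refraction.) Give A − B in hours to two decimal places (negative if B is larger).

A: H_s = arccos(−tan -44.3° · tan -15.2°) = 105.37°, so 2H_s/15 = 14.0493 h.
B: H_s = arccos(−tan 46.8° · tan 2.4°) = 92.56°, so 2H_s/15 = 12.3413 h.
A − B = 14.0493 − 12.3413 = 1.7080 h.

+1.71 h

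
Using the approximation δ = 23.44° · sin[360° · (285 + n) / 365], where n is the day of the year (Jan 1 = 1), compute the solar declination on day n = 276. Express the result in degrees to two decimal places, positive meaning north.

360 × (285 + 276) / 365 = 553.315°; sin(553.315°) = -0.2303.
δ = 23.44 × -0.2303 = -5.398° ≈ -5.40°.

-5.40°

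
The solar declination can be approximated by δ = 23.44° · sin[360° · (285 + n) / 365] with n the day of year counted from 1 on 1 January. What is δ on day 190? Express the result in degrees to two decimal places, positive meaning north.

+22.23°

360 × (285 + 190) / 365 = 468.493°; sin(468.493°) = 0.9484.
δ = 23.44 × 0.9484 = 22.230° ≈ +22.23°.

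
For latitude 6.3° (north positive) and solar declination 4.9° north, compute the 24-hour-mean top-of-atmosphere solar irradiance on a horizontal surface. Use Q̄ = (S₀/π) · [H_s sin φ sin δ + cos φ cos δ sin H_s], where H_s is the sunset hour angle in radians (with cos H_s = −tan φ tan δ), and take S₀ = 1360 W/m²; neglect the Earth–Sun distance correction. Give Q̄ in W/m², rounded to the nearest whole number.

−tan φ tan δ = −(0.1104)(0.0857) = -0.0095; H_s = arccos(-0.0095) = 90.54°. In radians, H_s = 1.5802.
H_s sin φ sin δ = 1.5802 × 0.1097 × 0.0854 = 0.0148.
cos φ cos δ sin H_s = 0.9940 × 0.9963 × 1.0000 = 0.9903.
Q̄ = (1360/π) × (0.0148 + 0.9903) = 432.90 × 1.0051 = 435.11 W/m².

435 W/m²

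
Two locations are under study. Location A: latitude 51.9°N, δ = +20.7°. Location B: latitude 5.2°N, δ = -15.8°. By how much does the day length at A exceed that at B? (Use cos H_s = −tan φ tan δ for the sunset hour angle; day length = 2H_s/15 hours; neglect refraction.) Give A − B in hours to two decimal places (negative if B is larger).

+4.04 h

A: H_s = arccos(−tan 51.9° · tan 20.7°) = 118.81°, so 2H_s/15 = 15.8413 h.
B: H_s = arccos(−tan 5.2° · tan -15.8°) = 88.52°, so 2H_s/15 = 11.8027 h.
A − B = 15.8413 − 11.8027 = 4.0386 h.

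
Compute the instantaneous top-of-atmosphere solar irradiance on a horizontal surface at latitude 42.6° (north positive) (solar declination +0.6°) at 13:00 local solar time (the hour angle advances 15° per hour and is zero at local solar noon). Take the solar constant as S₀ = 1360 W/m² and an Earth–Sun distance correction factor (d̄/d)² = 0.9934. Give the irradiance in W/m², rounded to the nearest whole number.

970 W/m²

Hour angle H = 15° × (13 − 12) = 15.00°.
cos θ_z = sin(42.6°) sin(0.6°) + cos(42.6°) cos(0.6°) cos(15.00°) = 0.0071 + 0.7110 = 0.7181.
Top-of-atmosphere irradiance = S₀ (d̄/d)² cos θ_z = 1360 × 0.9934 × 0.7181 = 970.17 W/m².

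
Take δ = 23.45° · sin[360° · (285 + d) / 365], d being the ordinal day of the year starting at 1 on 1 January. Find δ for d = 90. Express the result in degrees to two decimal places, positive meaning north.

360 × (285 + 90) / 365 = 369.863°; sin(369.863°) = 0.1713.
δ = 23.45 × 0.1713 = 4.017° ≈ +4.02°.

+4.02°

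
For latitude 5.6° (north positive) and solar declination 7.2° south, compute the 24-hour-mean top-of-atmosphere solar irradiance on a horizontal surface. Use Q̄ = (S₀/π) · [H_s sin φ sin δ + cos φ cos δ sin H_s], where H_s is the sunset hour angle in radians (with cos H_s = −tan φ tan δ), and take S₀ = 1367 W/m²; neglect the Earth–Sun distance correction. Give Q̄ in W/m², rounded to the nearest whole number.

421 W/m²

The sunset hour angle satisfies cos H_s = −tan φ tan δ = 0.0124, giving H_s = 89.29°. In radians, H_s = 1.5584.
H_s sin φ sin δ = 1.5584 × 0.0976 × -0.1253 = -0.0191.
cos φ cos δ sin H_s = 0.9952 × 0.9921 × 0.9999 = 0.9872.
Q̄ = (1367/π) × (-0.0191 + 0.9872) = 435.13 × 0.9681 = 421.25 W/m².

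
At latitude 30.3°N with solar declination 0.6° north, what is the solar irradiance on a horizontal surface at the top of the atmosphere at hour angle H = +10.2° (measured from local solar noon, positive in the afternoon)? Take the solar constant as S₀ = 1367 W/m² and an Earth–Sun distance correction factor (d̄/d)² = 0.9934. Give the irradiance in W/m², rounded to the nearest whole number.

1161 W/m²

With φ = 30.3°, δ = 0.6°, H = 10.20°: sin φ sin δ = 0.0053, cos φ cos δ cos H = 0.8497, so cos θ_z = 0.8550.
Top-of-atmosphere irradiance = S₀ (d̄/d)² cos θ_z = 1367 × 0.9934 × 0.8550 = 1161.07 W/m².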